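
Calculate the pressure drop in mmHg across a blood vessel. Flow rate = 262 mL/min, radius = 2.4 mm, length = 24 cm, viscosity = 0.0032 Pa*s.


dP = 8*mu*L*Q / (pi*r^4)
Q = 262 mL/min = 4.36667e-06 m^3/s
dP = 257.399 Pa = 257.399 / 133.322 mmHg = 1.931 mmHg


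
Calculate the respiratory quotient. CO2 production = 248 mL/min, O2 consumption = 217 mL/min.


RQ = VCO2 / VO2
RQ = 248 / 217
RQ = 1.143


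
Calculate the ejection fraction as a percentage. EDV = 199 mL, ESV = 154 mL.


SV = EDV - ESV = 199 - 154 = 45 mL
EF = SV/EDV * 100 = 45/199 * 100
EF = 22.61%


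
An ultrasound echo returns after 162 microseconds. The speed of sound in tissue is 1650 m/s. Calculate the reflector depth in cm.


depth = c * t / 2
t = 162 us = 1.6200e-04 s
depth = 1650 * 1.6200e-04 / 2
depth = 0.13365 m = 13.365 cm


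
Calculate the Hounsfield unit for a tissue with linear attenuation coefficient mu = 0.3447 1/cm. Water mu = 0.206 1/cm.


HU = ((mu_tissue - mu_water) / mu_water) * 1000
HU = ((0.3447 - 0.206) / 0.206) * 1000
HU = 673.3


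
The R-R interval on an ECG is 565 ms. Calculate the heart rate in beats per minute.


HR = 60 / RR_interval(s)
RR = 565 ms = 0.565 s
HR = 60 / 0.565 = 106.2 bpm


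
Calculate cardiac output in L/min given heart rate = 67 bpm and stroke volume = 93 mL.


CO = HR * SV
CO = 67 * 93 / 1000
CO = 6.231 L/min


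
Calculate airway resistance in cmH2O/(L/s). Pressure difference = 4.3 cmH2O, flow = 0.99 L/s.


R = dP / flow
R = 4.3 / 0.99
R = 4.343 cmH2O/(L/s)


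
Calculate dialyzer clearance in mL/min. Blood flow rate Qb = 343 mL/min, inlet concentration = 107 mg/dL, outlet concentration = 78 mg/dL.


K = Qb * (Cb_in - Cb_out) / Cb_in
K = 343 * (107 - 78) / 107
K = 92.96 mL/min


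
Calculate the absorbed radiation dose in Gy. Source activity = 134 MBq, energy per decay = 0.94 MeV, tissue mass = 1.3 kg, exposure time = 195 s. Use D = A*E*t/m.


A = 134 MBq = 1.3400e+08 Bq
E = 0.94 MeV = 1.50588e-13 J
D = A*E*t/m = 1.3400e+08*1.50588e-13*195/1.3
D = 0.003027 Gy


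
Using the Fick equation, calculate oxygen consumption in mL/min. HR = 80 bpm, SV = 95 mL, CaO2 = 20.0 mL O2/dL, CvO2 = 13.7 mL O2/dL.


CO = HR*SV = 80*95/1000 = 7.6 L/min
a-v O2 diff = 20.0 - 13.7 = 6.3 mL/dL
VO2 = CO * (CaO2-CvO2) * 10 dL/L
VO2 = 7.6 * 6.3 * 10
VO2 = 478.8 mL/min


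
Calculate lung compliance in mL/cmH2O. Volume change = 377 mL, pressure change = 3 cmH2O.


C = dV / dP
C = 377 / 3
C = 125.7 mL/cmH2O


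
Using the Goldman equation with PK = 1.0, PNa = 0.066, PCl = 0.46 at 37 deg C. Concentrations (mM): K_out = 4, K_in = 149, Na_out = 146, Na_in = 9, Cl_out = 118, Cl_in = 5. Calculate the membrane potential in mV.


Vm = (RT/F)*ln((PK*Ko + PNa*Nao + PCl*Cli)/(PK*Ki + PNa*Nai + PCl*Clo))
Numer = 15.936, Denom = 203.874
Vm = -68.12 mV


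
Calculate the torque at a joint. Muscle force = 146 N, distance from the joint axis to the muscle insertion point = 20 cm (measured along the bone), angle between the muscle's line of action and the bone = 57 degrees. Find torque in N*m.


Torque = F * d * sin(theta)   (moment arm = d*sin(theta))
d = 20 cm = 0.2 m
Torque = 146 * 0.2 * sin(57)
Torque = 24.49 N*m


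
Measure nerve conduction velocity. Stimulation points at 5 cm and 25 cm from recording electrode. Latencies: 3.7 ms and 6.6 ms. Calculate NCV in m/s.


Distance = (25 - 5) / 100 = 0.2 m
dt = (6.6 - 3.7) / 1000 = 0.0029 s
NCV = dist / dt = 68.97 m/s


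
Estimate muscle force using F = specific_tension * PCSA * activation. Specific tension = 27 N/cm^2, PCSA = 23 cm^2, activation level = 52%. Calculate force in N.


F = sigma * PCSA * activation
F = 27 * 23 * 0.52
F = 322.9 N


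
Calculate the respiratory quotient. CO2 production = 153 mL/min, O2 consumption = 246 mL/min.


RQ = VCO2 / VO2
RQ = 153 / 246
RQ = 0.622


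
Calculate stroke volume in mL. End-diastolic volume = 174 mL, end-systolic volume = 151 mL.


SV = EDV - ESV
SV = 174 - 151
SV = 23 mL


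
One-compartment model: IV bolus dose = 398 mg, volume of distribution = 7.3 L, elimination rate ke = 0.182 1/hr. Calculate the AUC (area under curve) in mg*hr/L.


C0 = Dose/Vd = 398/7.3 = 54.5205 mg/L
AUC = C0/ke = 54.5205/0.182
AUC = 299.6 mg*hr/L


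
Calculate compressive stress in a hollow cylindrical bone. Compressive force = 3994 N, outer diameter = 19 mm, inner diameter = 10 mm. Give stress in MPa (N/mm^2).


A = pi*(r_o^2 - r_i^2)
r_o = 9.5 mm, r_i = 5 mm
A = 204.989 mm^2
sigma = F/A = 3994 / 204.989
sigma = 19.48 MPa


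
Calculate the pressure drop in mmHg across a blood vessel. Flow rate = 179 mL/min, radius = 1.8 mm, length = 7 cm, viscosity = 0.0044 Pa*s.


dP = 8*mu*L*Q / (pi*r^4)
Q = 179 mL/min = 2.98333e-06 m^3/s
dP = 222.896 Pa = 222.896 / 133.322 mmHg = 1.672 mmHg


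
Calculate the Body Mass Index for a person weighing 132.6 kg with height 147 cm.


BMI = weight / height^2
height = 147 cm = 1.47 m
BMI = 132.6 / 1.47^2
BMI = 61.36 kg/m^2


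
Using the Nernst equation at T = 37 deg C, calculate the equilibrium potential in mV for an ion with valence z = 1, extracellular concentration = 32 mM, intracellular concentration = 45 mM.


E = (RT/(zF)) * ln(C_out/C_in)
T = 37 + 273.15 = 310.15 K
E = (8.314 * 310.15 / (1 * 96485)) * ln(32/45)
E = -9.111 mV


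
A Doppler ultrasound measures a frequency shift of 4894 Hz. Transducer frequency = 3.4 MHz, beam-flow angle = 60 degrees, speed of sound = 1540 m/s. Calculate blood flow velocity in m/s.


v = fd * c / (2 * f0 * cos(theta))
v = 4894 * 1540 / (2 * 3.4000e+06 * cos(60))
v = 2.217 m/s


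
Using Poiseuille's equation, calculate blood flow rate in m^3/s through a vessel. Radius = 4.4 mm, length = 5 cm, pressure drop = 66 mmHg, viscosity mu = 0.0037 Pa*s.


Q = pi*r^4*dP / (8*mu*L)
r = 0.0044 m, L = 0.05 m
dP = 66 mmHg = 8799.252 Pa
Q = 0.007001 m^3/s


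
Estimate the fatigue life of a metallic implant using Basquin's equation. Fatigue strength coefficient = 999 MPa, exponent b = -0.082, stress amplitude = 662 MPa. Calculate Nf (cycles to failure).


sigma_a = sigma_f' * (2Nf)^b
2Nf = (sigma_a/sigma_f')^(1/b)
2Nf = (662/999)^(1/-0.082)
2Nf = 151.13315
Nf = 75.57


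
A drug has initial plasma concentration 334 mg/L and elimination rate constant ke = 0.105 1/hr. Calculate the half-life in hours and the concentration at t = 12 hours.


t_half = ln(2) / ke = 0.693147 / 0.105 = 6.601 hr
C(t) = C0 * exp(-ke*t) = 334 * exp(-0.105*12)
C(12) = 94.74 mg/L


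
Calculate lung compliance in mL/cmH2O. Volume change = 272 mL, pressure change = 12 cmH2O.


C = dV / dP
C = 272 / 12
C = 22.67 mL/cmH2O


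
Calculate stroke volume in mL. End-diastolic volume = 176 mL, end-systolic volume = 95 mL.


SV = EDV - ESV
SV = 176 - 95
SV = 81 mL


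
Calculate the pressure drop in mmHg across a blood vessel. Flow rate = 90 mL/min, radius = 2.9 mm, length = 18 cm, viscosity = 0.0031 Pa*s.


dP = 8*mu*L*Q / (pi*r^4)
Q = 90 mL/min = 1.5e-06 m^3/s
dP = 30.1352 Pa = 30.1352 / 133.322 mmHg = 0.226 mmHg


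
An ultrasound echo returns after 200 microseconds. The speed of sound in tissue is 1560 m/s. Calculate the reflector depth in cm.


depth = c * t / 2
t = 200 us = 2.0000e-04 s
depth = 1560 * 2.0000e-04 / 2
depth = 0.156 m = 15.6 cm


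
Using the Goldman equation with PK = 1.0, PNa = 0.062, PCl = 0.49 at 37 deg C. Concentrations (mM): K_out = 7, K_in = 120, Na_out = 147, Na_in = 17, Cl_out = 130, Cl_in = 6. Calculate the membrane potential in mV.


Vm = (RT/F)*ln((PK*Ko + PNa*Nao + PCl*Cli)/(PK*Ki + PNa*Nai + PCl*Clo))
Numer = 19.054, Denom = 184.754
Vm = -60.71 mV


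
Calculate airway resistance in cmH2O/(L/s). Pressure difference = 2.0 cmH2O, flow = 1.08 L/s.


R = dP / flow
R = 2.0 / 1.08
R = 1.852 cmH2O/(L/s)


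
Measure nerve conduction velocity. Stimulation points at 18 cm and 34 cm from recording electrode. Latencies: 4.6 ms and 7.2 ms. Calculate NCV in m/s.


Distance = (34 - 18) / 100 = 0.16 m
dt = (7.2 - 4.6) / 1000 = 0.0026 s
NCV = dist / dt = 61.54 m/s


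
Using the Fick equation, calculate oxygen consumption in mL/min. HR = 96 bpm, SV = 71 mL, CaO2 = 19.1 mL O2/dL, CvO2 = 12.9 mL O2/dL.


CO = HR*SV = 96*71/1000 = 6.816 L/min
a-v O2 diff = 19.1 - 12.9 = 6.2 mL/dL
VO2 = CO * (CaO2-CvO2) * 10 dL/L
VO2 = 6.816 * 6.2 * 10
VO2 = 422.6 mL/min


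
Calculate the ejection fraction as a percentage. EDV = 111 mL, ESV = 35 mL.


SV = EDV - ESV = 111 - 35 = 76 mL
EF = SV/EDV * 100 = 76/111 * 100
EF = 68.47%


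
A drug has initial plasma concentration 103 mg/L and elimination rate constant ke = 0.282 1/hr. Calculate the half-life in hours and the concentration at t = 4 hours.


t_half = ln(2) / ke = 0.693147 / 0.282 = 2.458 hr
C(t) = C0 * exp(-ke*t) = 103 * exp(-0.282*4)
C(4) = 33.34 mg/L


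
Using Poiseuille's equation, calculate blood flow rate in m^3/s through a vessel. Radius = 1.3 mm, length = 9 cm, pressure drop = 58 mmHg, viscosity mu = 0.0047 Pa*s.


Q = pi*r^4*dP / (8*mu*L)
r = 0.0013 m, L = 0.09 m
dP = 58 mmHg = 7732.676 Pa
Q = 2.0503e-05 m^3/s


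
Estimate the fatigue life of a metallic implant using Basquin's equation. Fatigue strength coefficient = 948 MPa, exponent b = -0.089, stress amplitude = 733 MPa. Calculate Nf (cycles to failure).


sigma_a = sigma_f' * (2Nf)^b
2Nf = (sigma_a/sigma_f')^(1/b)
2Nf = (733/948)^(1/-0.089)
2Nf = 17.993067
Nf = 8.997


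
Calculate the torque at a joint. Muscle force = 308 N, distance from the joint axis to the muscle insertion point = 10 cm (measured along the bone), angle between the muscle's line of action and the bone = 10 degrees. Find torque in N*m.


Torque = F * d * sin(theta)   (moment arm = d*sin(theta))
d = 10 cm = 0.1 m
Torque = 308 * 0.1 * sin(10)
Torque = 5.348 N*m


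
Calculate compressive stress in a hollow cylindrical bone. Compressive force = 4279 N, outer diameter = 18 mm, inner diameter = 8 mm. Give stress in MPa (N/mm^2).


A = pi*(r_o^2 - r_i^2)
r_o = 9 mm, r_i = 4 mm
A = 204.204 mm^2
sigma = F/A = 4279 / 204.204
sigma = 20.95 MPa


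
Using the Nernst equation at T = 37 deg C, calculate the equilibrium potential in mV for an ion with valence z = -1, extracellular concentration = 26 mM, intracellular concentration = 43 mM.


E = (RT/(zF)) * ln(C_out/C_in)
T = 37 + 273.15 = 310.15 K
E = (8.314 * 310.15 / (-1 * 96485)) * ln(26/43)
E = 13.45 mV


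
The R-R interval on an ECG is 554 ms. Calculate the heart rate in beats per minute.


HR = 60 / RR_interval(s)
RR = 554 ms = 0.554 s
HR = 60 / 0.554 = 108.3 bpm


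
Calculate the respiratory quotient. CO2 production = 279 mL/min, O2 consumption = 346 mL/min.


RQ = VCO2 / VO2
RQ = 279 / 346
RQ = 0.8064


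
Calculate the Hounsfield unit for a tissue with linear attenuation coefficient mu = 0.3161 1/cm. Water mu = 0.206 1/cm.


HU = ((mu_tissue - mu_water) / mu_water) * 1000
HU = ((0.3161 - 0.206) / 0.206) * 1000
HU = 534.5


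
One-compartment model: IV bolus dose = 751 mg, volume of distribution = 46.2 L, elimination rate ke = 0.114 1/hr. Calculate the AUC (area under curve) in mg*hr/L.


C0 = Dose/Vd = 751/46.2 = 16.2554 mg/L
AUC = C0/ke = 16.2554/0.114
AUC = 142.6 mg*hr/L


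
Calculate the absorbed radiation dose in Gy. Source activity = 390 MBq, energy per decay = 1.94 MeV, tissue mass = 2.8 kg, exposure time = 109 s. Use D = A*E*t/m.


A = 390 MBq = 3.9000e+08 Bq
E = 1.94 MeV = 3.10788e-13 J
D = A*E*t/m = 3.9000e+08*3.10788e-13*109/2.8
D = 0.004718 Gy


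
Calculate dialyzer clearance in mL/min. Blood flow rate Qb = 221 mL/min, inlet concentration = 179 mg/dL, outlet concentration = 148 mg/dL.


K = Qb * (Cb_in - Cb_out) / Cb_in
K = 221 * (179 - 148) / 179
K = 38.27 mL/min


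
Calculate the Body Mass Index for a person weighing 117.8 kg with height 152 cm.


BMI = weight / height^2
height = 152 cm = 1.52 m
BMI = 117.8 / 1.52^2
BMI = 50.99 kg/m^2


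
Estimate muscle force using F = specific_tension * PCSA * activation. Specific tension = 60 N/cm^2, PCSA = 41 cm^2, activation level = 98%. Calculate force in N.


F = sigma * PCSA * activation
F = 60 * 41 * 0.98
F = 2411 N


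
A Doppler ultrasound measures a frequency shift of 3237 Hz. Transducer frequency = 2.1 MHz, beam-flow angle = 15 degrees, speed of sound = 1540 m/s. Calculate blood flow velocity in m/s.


v = fd * c / (2 * f0 * cos(theta))
v = 3237 * 1540 / (2 * 2.1000e+06 * cos(15))
v = 1.229 m/s


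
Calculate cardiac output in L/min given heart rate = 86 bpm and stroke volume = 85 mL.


CO = HR * SV
CO = 86 * 85 / 1000
CO = 7.31 L/min


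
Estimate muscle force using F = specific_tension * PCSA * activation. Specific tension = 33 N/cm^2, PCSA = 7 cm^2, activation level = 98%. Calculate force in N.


F = sigma * PCSA * activation
F = 33 * 7 * 0.98
F = 226.4 N


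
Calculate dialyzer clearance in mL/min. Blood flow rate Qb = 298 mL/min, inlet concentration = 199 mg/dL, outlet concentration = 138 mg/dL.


K = Qb * (Cb_in - Cb_out) / Cb_in
K = 298 * (199 - 138) / 199
K = 91.35 mL/min


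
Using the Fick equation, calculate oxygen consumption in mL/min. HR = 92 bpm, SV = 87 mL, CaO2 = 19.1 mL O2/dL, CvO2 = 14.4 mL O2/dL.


CO = HR*SV = 92*87/1000 = 8.004 L/min
a-v O2 diff = 19.1 - 14.4 = 4.7 mL/dL
VO2 = CO * (CaO2-CvO2) * 10 dL/L
VO2 = 8.004 * 4.7 * 10
VO2 = 376.2 mL/min


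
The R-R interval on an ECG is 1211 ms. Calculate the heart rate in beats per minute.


HR = 60 / RR_interval(s)
RR = 1211 ms = 1.211 s
HR = 60 / 1.211 = 49.55 bpm


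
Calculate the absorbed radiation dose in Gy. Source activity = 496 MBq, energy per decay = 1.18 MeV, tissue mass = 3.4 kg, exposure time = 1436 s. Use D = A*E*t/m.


A = 496 MBq = 4.9600e+08 Bq
E = 1.18 MeV = 1.89036e-13 J
D = A*E*t/m = 4.9600e+08*1.89036e-13*1436/3.4
D = 0.0396 Gy


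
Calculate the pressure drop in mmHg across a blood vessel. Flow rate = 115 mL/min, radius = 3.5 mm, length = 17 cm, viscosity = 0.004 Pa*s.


dP = 8*mu*L*Q / (pi*r^4)
Q = 115 mL/min = 1.91667e-06 m^3/s
dP = 22.1169 Pa = 22.1169 / 133.322 mmHg = 0.1659 mmHg


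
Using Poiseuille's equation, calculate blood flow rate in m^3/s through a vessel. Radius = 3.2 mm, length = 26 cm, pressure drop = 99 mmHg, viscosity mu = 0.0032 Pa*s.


Q = pi*r^4*dP / (8*mu*L)
r = 0.0032 m, L = 0.26 m
dP = 99 mmHg = 13198.878 Pa
Q = 6.5324e-04 m^3/s


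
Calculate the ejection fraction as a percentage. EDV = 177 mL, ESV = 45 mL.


SV = EDV - ESV = 177 - 45 = 132 mL
EF = SV/EDV * 100 = 132/177 * 100
EF = 74.58%


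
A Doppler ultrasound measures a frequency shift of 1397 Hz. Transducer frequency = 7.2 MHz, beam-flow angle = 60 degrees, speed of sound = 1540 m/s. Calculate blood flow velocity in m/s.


v = fd * c / (2 * f0 * cos(theta))
v = 1397 * 1540 / (2 * 7.2000e+06 * cos(60))
v = 0.2988 m/s


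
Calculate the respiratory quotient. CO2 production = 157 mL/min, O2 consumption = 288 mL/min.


RQ = VCO2 / VO2
RQ = 157 / 288
RQ = 0.5451


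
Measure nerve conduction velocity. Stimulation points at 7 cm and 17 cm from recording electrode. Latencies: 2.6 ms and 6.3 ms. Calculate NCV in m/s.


Distance = (17 - 7) / 100 = 0.1 m
dt = (6.3 - 2.6) / 1000 = 0.0037 s
NCV = dist / dt = 27.03 m/s


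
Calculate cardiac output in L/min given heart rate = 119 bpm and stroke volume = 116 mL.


CO = HR * SV
CO = 119 * 116 / 1000
CO = 13.8 L/min


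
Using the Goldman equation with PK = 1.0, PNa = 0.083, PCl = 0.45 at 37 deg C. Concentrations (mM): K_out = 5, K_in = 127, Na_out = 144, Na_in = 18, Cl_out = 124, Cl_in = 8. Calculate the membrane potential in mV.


Vm = (RT/F)*ln((PK*Ko + PNa*Nao + PCl*Cli)/(PK*Ki + PNa*Nai + PCl*Clo))
Numer = 20.552, Denom = 184.294
Vm = -58.62 mV


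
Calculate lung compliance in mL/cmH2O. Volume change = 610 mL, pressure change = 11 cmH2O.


C = dV / dP
C = 610 / 11
C = 55.45 mL/cmH2O


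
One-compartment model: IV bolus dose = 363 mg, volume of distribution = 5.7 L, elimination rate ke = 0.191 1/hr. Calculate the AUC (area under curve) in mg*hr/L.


C0 = Dose/Vd = 363/5.7 = 63.6842 mg/L
AUC = C0/ke = 63.6842/0.191
AUC = 333.4 mg*hr/L


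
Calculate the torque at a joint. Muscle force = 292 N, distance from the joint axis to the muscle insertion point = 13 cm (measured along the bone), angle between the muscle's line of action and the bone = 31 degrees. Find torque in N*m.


Torque = F * d * sin(theta)   (moment arm = d*sin(theta))
d = 13 cm = 0.13 m
Torque = 292 * 0.13 * sin(31)
Torque = 19.55 N*m


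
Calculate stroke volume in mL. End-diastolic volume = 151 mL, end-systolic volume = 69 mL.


SV = EDV - ESV
SV = 151 - 69
SV = 82 mL


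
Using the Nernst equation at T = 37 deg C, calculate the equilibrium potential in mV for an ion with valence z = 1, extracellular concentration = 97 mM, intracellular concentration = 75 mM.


E = (RT/(zF)) * ln(C_out/C_in)
T = 37 + 273.15 = 310.15 K
E = (8.314 * 310.15 / (1 * 96485)) * ln(97/75)
E = 6.874 mV


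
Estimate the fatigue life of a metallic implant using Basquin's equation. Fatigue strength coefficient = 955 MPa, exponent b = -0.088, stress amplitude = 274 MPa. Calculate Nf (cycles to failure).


sigma_a = sigma_f' * (2Nf)^b
2Nf = (sigma_a/sigma_f')^(1/b)
2Nf = (274/955)^(1/-0.088)
2Nf = 1451990.4
Nf = 7.26e+05


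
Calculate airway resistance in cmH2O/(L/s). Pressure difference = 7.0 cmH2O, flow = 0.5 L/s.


R = dP / flow
R = 7.0 / 0.5
R = 14 cmH2O/(L/s)


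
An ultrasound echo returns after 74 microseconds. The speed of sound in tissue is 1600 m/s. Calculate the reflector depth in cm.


depth = c * t / 2
t = 74 us = 7.4000e-05 s
depth = 1600 * 7.4000e-05 / 2
depth = 0.0592 m = 5.92 cm


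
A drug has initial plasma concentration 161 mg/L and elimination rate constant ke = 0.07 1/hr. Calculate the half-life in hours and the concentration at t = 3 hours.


t_half = ln(2) / ke = 0.693147 / 0.07 = 9.902 hr
C(t) = C0 * exp(-ke*t) = 161 * exp(-0.07*3)
C(3) = 130.5 mg/L


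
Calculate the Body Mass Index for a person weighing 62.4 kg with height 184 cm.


BMI = weight / height^2
height = 184 cm = 1.84 m
BMI = 62.4 / 1.84^2
BMI = 18.43 kg/m^2


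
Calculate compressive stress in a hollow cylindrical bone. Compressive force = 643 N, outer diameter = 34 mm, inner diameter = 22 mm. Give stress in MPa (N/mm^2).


A = pi*(r_o^2 - r_i^2)
r_o = 17 mm, r_i = 11 mm
A = 527.788 mm^2
sigma = F/A = 643 / 527.788
sigma = 1.218 MPa


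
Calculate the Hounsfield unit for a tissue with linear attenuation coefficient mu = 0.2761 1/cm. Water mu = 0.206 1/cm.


HU = ((mu_tissue - mu_water) / mu_water) * 1000
HU = ((0.2761 - 0.206) / 0.206) * 1000
HU = 340.3


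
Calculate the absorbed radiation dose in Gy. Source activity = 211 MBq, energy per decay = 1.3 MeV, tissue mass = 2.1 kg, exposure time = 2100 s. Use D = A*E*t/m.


A = 211 MBq = 2.1100e+08 Bq
E = 1.3 MeV = 2.0826e-13 J
D = A*E*t/m = 2.1100e+08*2.0826e-13*2100/2.1
D = 0.04394 Gy


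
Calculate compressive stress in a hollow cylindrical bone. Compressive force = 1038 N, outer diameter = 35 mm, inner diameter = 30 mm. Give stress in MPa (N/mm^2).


A = pi*(r_o^2 - r_i^2)
r_o = 17.5 mm, r_i = 15 mm
A = 255.254 mm^2
sigma = F/A = 1038 / 255.254
sigma = 4.067 MPa


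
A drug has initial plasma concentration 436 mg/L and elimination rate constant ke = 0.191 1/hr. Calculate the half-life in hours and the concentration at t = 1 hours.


t_half = ln(2) / ke = 0.693147 / 0.191 = 3.629 hr
C(t) = C0 * exp(-ke*t) = 436 * exp(-0.191*1)
C(1) = 360.2 mg/L


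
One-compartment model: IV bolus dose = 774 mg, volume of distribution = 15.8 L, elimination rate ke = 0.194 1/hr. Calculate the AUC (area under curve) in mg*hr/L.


C0 = Dose/Vd = 774/15.8 = 48.9873 mg/L
AUC = C0/ke = 48.9873/0.194
AUC = 252.5 mg*hr/L


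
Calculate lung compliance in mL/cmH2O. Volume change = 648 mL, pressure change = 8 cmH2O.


C = dV / dP
C = 648 / 8
C = 81 mL/cmH2O


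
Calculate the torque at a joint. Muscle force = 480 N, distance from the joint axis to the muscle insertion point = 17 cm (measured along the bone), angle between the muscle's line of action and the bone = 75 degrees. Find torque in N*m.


Torque = F * d * sin(theta)   (moment arm = d*sin(theta))
d = 17 cm = 0.17 m
Torque = 480 * 0.17 * sin(75)
Torque = 78.82 N*m


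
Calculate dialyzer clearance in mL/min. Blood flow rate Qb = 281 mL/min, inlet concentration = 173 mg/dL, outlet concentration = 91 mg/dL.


K = Qb * (Cb_in - Cb_out) / Cb_in
K = 281 * (173 - 91) / 173
K = 133.2 mL/min


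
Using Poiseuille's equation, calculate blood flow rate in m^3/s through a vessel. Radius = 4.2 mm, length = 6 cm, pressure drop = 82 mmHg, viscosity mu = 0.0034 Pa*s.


Q = pi*r^4*dP / (8*mu*L)
r = 0.0042 m, L = 0.06 m
dP = 82 mmHg = 10932.404 Pa
Q = 0.006549 m^3/s


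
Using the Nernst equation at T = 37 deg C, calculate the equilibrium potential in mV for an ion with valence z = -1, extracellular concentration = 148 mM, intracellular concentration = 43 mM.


E = (RT/(zF)) * ln(C_out/C_in)
T = 37 + 273.15 = 310.15 K
E = (8.314 * 310.15 / (-1 * 96485)) * ln(148/43)
E = -33.03 mV


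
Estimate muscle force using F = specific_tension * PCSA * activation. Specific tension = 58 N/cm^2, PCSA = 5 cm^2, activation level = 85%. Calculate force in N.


F = sigma * PCSA * activation
F = 58 * 5 * 0.85
F = 246.5 N


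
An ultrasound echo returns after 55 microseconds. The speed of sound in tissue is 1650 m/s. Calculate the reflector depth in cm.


depth = c * t / 2
t = 55 us = 5.5000e-05 s
depth = 1650 * 5.5000e-05 / 2
depth = 0.045375 m = 4.5375 cm


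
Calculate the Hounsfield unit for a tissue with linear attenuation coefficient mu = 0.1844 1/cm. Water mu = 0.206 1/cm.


HU = ((mu_tissue - mu_water) / mu_water) * 1000
HU = ((0.1844 - 0.206) / 0.206) * 1000
HU = -104.9


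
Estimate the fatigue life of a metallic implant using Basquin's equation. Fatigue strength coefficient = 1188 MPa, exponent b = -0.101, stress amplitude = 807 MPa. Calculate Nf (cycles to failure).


sigma_a = sigma_f' * (2Nf)^b
2Nf = (sigma_a/sigma_f')^(1/b)
2Nf = (807/1188)^(1/-0.101)
2Nf = 46.004578
Nf = 23


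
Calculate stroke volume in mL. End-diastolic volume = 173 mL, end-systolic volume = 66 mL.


SV = EDV - ESV
SV = 173 - 66
SV = 107 mL


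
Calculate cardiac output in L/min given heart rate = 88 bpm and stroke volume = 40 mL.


CO = HR * SV
CO = 88 * 40 / 1000
CO = 3.52 L/min


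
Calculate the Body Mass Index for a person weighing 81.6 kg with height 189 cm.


BMI = weight / height^2
height = 189 cm = 1.89 m
BMI = 81.6 / 1.89^2
BMI = 22.84 kg/m^2


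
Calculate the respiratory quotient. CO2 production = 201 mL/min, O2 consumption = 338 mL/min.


RQ = VCO2 / VO2
RQ = 201 / 338
RQ = 0.5947


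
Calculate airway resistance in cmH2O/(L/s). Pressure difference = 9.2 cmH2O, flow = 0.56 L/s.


R = dP / flow
R = 9.2 / 0.56
R = 16.43 cmH2O/(L/s)


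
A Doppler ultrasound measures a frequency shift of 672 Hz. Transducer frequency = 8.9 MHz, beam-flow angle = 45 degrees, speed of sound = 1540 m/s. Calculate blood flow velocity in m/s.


v = fd * c / (2 * f0 * cos(theta))
v = 672 * 1540 / (2 * 8.9000e+06 * cos(45))
v = 0.08222 m/s


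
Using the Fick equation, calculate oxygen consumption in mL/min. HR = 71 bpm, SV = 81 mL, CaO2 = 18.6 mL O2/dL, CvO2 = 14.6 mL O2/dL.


CO = HR*SV = 71*81/1000 = 5.751 L/min
a-v O2 diff = 18.6 - 14.6 = 4 mL/dL
VO2 = CO * (CaO2-CvO2) * 10 dL/L
VO2 = 5.751 * 4 * 10
VO2 = 230 mL/min


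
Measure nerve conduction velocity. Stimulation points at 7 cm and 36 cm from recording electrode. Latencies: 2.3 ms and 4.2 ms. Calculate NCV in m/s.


Distance = (36 - 7) / 100 = 0.29 m
dt = (4.2 - 2.3) / 1000 = 0.0019 s
NCV = dist / dt = 152.6 m/s


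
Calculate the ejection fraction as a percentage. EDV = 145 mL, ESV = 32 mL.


SV = EDV - ESV = 145 - 32 = 113 mL
EF = SV/EDV * 100 = 113/145 * 100
EF = 77.93%


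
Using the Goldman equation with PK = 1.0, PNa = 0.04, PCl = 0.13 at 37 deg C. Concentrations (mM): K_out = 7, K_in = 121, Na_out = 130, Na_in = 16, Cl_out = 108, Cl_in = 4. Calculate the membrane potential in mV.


Vm = (RT/F)*ln((PK*Ko + PNa*Nao + PCl*Cli)/(PK*Ki + PNa*Nai + PCl*Clo))
Numer = 12.72, Denom = 135.68
Vm = -63.26 mV


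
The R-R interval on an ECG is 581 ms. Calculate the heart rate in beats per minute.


HR = 60 / RR_interval(s)
RR = 581 ms = 0.581 s
HR = 60 / 0.581 = 103.3 bpm


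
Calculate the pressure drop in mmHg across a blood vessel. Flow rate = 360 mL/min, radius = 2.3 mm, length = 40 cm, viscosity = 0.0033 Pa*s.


dP = 8*mu*L*Q / (pi*r^4)
Q = 360 mL/min = 6e-06 m^3/s
dP = 720.699 Pa = 720.699 / 133.322 mmHg = 5.406 mmHg


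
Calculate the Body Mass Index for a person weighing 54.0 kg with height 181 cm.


BMI = weight / height^2
height = 181 cm = 1.81 m
BMI = 54.0 / 1.81^2
BMI = 16.48 kg/m^2


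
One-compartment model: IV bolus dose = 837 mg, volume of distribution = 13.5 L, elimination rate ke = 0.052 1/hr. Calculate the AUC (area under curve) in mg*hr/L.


C0 = Dose/Vd = 837/13.5 = 62 mg/L
AUC = C0/ke = 62/0.052
AUC = 1192 mg*hr/L


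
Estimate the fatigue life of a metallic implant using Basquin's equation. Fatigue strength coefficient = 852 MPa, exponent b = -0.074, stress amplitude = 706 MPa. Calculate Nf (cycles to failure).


sigma_a = sigma_f' * (2Nf)^b
2Nf = (sigma_a/sigma_f')^(1/b)
2Nf = (706/852)^(1/-0.074)
2Nf = 12.681606
Nf = 6.341


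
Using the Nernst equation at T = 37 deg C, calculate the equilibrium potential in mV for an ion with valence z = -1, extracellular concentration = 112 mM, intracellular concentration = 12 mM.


E = (RT/(zF)) * ln(C_out/C_in)
T = 37 + 273.15 = 310.15 K
E = (8.314 * 310.15 / (-1 * 96485)) * ln(112/12)
E = -59.69 mV


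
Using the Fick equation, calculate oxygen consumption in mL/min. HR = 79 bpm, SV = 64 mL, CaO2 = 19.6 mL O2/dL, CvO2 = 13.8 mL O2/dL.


CO = HR*SV = 79*64/1000 = 5.056 L/min
a-v O2 diff = 19.6 - 13.8 = 5.8 mL/dL
VO2 = CO * (CaO2-CvO2) * 10 dL/L
VO2 = 5.056 * 5.8 * 10
VO2 = 293.2 mL/min


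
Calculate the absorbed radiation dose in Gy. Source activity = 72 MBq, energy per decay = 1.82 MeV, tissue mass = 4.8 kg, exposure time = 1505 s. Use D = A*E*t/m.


A = 72 MBq = 7.2000e+07 Bq
E = 1.82 MeV = 2.91564e-13 J
D = A*E*t/m = 7.2000e+07*2.91564e-13*1505/4.8
D = 0.006582 Gy


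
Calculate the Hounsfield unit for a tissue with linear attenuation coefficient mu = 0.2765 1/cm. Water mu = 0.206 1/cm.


HU = ((mu_tissue - mu_water) / mu_water) * 1000
HU = ((0.2765 - 0.206) / 0.206) * 1000
HU = 342.2


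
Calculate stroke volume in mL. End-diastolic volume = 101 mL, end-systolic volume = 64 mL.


SV = EDV - ESV
SV = 101 - 64
SV = 37 mL


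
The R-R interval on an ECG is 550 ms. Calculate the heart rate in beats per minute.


HR = 60 / RR_interval(s)
RR = 550 ms = 0.55 s
HR = 60 / 0.55 = 109.1 bpm


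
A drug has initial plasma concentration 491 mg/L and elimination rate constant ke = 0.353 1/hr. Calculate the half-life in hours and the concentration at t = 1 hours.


t_half = ln(2) / ke = 0.693147 / 0.353 = 1.964 hr
C(t) = C0 * exp(-ke*t) = 491 * exp(-0.353*1)
C(1) = 345 mg/L


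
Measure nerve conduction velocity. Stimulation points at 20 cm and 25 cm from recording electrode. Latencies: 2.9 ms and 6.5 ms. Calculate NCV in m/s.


Distance = (25 - 20) / 100 = 0.05 m
dt = (6.5 - 2.9) / 1000 = 0.0036 s
NCV = dist / dt = 13.89 m/s


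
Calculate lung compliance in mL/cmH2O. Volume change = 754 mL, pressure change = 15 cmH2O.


C = dV / dP
C = 754 / 15
C = 50.27 mL/cmH2O


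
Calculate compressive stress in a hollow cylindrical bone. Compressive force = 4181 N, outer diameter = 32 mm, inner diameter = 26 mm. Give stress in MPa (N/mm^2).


A = pi*(r_o^2 - r_i^2)
r_o = 16 mm, r_i = 13 mm
A = 273.319 mm^2
sigma = F/A = 4181 / 273.319
sigma = 15.3 MPa


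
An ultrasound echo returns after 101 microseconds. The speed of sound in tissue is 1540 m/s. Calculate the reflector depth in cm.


depth = c * t / 2
t = 101 us = 1.0100e-04 s
depth = 1540 * 1.0100e-04 / 2
depth = 0.07777 m = 7.777 cm


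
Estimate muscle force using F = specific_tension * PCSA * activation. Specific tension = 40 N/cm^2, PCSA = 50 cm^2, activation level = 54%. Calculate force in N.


F = sigma * PCSA * activation
F = 40 * 50 * 0.54
F = 1080 N


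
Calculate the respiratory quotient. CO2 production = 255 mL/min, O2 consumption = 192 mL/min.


RQ = VCO2 / VO2
RQ = 255 / 192
RQ = 1.328


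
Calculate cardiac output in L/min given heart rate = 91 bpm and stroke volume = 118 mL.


CO = HR * SV
CO = 91 * 118 / 1000
CO = 10.74 L/min


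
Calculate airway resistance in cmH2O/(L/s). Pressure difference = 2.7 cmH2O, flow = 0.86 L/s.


R = dP / flow
R = 2.7 / 0.86
R = 3.14 cmH2O/(L/s)


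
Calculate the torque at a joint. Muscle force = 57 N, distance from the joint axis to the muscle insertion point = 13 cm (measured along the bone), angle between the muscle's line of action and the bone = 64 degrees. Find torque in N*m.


Torque = F * d * sin(theta)   (moment arm = d*sin(theta))
d = 13 cm = 0.13 m
Torque = 57 * 0.13 * sin(64)
Torque = 6.66 N*m


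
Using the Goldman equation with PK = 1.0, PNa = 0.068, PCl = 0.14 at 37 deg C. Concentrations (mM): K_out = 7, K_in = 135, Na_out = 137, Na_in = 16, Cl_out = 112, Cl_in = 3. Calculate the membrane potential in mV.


Vm = (RT/F)*ln((PK*Ko + PNa*Nao + PCl*Cli)/(PK*Ki + PNa*Nai + PCl*Clo))
Numer = 16.736, Denom = 151.768
Vm = -58.92 mV


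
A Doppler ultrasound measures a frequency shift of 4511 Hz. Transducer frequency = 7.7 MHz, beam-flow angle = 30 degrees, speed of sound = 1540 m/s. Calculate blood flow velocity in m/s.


v = fd * c / (2 * f0 * cos(theta))
v = 4511 * 1540 / (2 * 7.7000e+06 * cos(30))
v = 0.5209 m/s


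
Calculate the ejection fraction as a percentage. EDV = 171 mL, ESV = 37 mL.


SV = EDV - ESV = 171 - 37 = 134 mL
EF = SV/EDV * 100 = 134/171 * 100
EF = 78.36%


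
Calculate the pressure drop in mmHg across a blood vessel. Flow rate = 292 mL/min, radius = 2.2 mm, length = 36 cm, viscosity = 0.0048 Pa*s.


dP = 8*mu*L*Q / (pi*r^4)
Q = 292 mL/min = 4.86667e-06 m^3/s
dP = 914.166 Pa = 914.166 / 133.322 mmHg = 6.857 mmHg


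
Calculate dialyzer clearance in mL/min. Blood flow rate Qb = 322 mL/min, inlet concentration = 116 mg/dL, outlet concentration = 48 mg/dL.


K = Qb * (Cb_in - Cb_out) / Cb_in
K = 322 * (116 - 48) / 116
K = 188.8 mL/min


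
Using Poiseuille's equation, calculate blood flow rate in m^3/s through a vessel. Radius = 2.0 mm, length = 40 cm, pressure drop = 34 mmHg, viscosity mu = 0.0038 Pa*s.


Q = pi*r^4*dP / (8*mu*L)
r = 0.002 m, L = 0.4 m
dP = 34 mmHg = 4532.948 Pa
Q = 1.8738e-05 m^3/s


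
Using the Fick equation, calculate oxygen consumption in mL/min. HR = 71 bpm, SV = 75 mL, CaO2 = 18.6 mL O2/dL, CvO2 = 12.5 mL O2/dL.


CO = HR*SV = 71*75/1000 = 5.325 L/min
a-v O2 diff = 18.6 - 12.5 = 6.1 mL/dL
VO2 = CO * (CaO2-CvO2) * 10 dL/L
VO2 = 5.325 * 6.1 * 10
VO2 = 324.8 mL/min


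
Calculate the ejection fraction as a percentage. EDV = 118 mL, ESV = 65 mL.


SV = EDV - ESV = 118 - 65 = 53 mL
EF = SV/EDV * 100 = 53/118 * 100
EF = 44.92%


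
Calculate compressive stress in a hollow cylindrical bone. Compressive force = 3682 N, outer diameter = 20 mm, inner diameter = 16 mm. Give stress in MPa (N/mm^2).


A = pi*(r_o^2 - r_i^2)
r_o = 10 mm, r_i = 8 mm
A = 113.097 mm^2
sigma = F/A = 3682 / 113.097
sigma = 32.56 MPa


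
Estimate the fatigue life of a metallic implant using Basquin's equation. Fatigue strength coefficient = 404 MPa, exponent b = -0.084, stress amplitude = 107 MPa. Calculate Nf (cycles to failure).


sigma_a = sigma_f' * (2Nf)^b
2Nf = (sigma_a/sigma_f')^(1/b)
2Nf = (107/404)^(1/-0.084)
2Nf = 7396374.6
Nf = 3.6982e+06


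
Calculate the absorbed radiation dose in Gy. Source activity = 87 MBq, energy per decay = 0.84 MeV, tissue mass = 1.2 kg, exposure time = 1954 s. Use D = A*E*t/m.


A = 87 MBq = 8.7000e+07 Bq
E = 0.84 MeV = 1.34568e-13 J
D = A*E*t/m = 8.7000e+07*1.34568e-13*1954/1.2
D = 0.01906 Gy


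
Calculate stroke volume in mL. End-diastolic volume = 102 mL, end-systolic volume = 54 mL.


SV = EDV - ESV
SV = 102 - 54
SV = 48 mL


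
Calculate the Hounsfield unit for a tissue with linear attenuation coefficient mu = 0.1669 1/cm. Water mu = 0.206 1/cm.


HU = ((mu_tissue - mu_water) / mu_water) * 1000
HU = ((0.1669 - 0.206) / 0.206) * 1000
HU = -189.8


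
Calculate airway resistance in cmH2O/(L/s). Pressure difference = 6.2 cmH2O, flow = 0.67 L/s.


R = dP / flow
R = 6.2 / 0.67
R = 9.254 cmH2O/(L/s)


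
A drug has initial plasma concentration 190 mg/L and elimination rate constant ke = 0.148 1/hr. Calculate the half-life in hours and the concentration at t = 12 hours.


t_half = ln(2) / ke = 0.693147 / 0.148 = 4.683 hr
C(t) = C0 * exp(-ke*t) = 190 * exp(-0.148*12)
C(12) = 32.17 mg/L


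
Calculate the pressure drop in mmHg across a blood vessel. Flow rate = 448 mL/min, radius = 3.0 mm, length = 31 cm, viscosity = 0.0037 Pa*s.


dP = 8*mu*L*Q / (pi*r^4)
Q = 448 mL/min = 7.46667e-06 m^3/s
dP = 269.244 Pa = 269.244 / 133.322 mmHg = 2.02 mmHg


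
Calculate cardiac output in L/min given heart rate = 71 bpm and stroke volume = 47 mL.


CO = HR * SV
CO = 71 * 47 / 1000
CO = 3.337 L/min


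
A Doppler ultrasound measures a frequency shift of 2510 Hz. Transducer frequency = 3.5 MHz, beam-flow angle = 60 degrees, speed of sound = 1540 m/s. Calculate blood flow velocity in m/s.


v = fd * c / (2 * f0 * cos(theta))
v = 2510 * 1540 / (2 * 3.5000e+06 * cos(60))
v = 1.104 m/s


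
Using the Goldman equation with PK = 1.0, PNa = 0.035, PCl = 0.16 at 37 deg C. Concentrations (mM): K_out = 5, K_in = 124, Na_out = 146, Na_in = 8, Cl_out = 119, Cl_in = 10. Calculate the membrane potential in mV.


Vm = (RT/F)*ln((PK*Ko + PNa*Nao + PCl*Cli)/(PK*Ki + PNa*Nai + PCl*Clo))
Numer = 11.71, Denom = 143.32
Vm = -66.94 mV


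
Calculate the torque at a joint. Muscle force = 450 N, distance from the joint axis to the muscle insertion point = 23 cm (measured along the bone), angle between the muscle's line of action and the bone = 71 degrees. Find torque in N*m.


Torque = F * d * sin(theta)   (moment arm = d*sin(theta))
d = 23 cm = 0.23 m
Torque = 450 * 0.23 * sin(71)
Torque = 97.86 N*m


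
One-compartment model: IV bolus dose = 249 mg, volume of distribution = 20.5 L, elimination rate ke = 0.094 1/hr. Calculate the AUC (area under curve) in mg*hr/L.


C0 = Dose/Vd = 249/20.5 = 12.1463 mg/L
AUC = C0/ke = 12.1463/0.094
AUC = 129.2 mg*hr/L


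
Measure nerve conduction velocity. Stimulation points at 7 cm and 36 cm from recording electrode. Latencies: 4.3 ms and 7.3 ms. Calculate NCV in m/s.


Distance = (36 - 7) / 100 = 0.29 m
dt = (7.3 - 4.3) / 1000 = 0.003 s
NCV = dist / dt = 96.67 m/s


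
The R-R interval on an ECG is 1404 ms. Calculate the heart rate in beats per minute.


HR = 60 / RR_interval(s)
RR = 1404 ms = 1.404 s
HR = 60 / 1.404 = 42.74 bpm


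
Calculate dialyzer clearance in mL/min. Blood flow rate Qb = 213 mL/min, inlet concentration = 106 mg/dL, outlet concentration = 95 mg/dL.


K = Qb * (Cb_in - Cb_out) / Cb_in
K = 213 * (106 - 95) / 106
K = 22.1 mL/min


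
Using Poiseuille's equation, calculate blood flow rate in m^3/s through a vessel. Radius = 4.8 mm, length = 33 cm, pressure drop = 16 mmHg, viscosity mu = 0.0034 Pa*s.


Q = pi*r^4*dP / (8*mu*L)
r = 0.0048 m, L = 0.33 m
dP = 16 mmHg = 2133.152 Pa
Q = 3.9633e-04 m^3/s


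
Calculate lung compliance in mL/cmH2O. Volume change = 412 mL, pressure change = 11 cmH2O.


C = dV / dP
C = 412 / 11
C = 37.45 mL/cmH2O


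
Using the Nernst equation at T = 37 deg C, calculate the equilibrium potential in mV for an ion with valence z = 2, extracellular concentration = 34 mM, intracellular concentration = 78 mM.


E = (RT/(zF)) * ln(C_out/C_in)
T = 37 + 273.15 = 310.15 K
E = (8.314 * 310.15 / (2 * 96485)) * ln(34/78)
E = -11.1 mV


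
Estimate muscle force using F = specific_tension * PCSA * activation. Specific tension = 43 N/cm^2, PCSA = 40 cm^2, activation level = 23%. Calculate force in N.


F = sigma * PCSA * activation
F = 43 * 40 * 0.23
F = 395.6 N


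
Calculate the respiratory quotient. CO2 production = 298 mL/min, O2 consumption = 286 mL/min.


RQ = VCO2 / VO2
RQ = 298 / 286
RQ = 1.042


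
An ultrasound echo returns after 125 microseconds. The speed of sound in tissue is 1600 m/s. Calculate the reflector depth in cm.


depth = c * t / 2
t = 125 us = 1.2500e-04 s
depth = 1600 * 1.2500e-04 / 2
depth = 0.1 m = 10 cm


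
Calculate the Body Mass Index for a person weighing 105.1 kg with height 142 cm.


BMI = weight / height^2
height = 142 cm = 1.42 m
BMI = 105.1 / 1.42^2
BMI = 52.12 kg/m^2


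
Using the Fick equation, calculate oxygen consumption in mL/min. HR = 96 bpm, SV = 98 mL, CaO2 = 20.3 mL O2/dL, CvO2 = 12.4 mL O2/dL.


CO = HR*SV = 96*98/1000 = 9.408 L/min
a-v O2 diff = 20.3 - 12.4 = 7.9 mL/dL
VO2 = CO * (CaO2-CvO2) * 10 dL/L
VO2 = 9.408 * 7.9 * 10
VO2 = 743.2 mL/min


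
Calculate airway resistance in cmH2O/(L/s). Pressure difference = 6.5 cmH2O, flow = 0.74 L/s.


R = dP / flow
R = 6.5 / 0.74
R = 8.784 cmH2O/(L/s)


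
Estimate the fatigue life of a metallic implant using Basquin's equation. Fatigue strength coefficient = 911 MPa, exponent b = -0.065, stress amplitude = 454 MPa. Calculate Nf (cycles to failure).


sigma_a = sigma_f' * (2Nf)^b
2Nf = (sigma_a/sigma_f')^(1/b)
2Nf = (454/911)^(1/-0.065)
2Nf = 45005.916
Nf = 2.25e+04


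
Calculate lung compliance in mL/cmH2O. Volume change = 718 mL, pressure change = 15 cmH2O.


C = dV / dP
C = 718 / 15
C = 47.87 mL/cmH2O


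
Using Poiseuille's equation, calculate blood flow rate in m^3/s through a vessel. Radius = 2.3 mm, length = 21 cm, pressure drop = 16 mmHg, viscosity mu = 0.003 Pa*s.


Q = pi*r^4*dP / (8*mu*L)
r = 0.0023 m, L = 0.21 m
dP = 16 mmHg = 2133.152 Pa
Q = 3.7209e-05 m^3/s


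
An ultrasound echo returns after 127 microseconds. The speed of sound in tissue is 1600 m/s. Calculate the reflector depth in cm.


depth = c * t / 2
t = 127 us = 1.2700e-04 s
depth = 1600 * 1.2700e-04 / 2
depth = 0.1016 m = 10.16 cm


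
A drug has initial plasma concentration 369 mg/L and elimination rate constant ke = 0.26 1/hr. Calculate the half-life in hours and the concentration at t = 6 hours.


t_half = ln(2) / ke = 0.693147 / 0.26 = 2.666 hr
C(t) = C0 * exp(-ke*t) = 369 * exp(-0.26*6)
C(6) = 77.54 mg/L


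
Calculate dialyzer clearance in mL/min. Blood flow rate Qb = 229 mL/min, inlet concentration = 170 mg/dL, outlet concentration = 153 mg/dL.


K = Qb * (Cb_in - Cb_out) / Cb_in
K = 229 * (170 - 153) / 170
K = 22.9 mL/min


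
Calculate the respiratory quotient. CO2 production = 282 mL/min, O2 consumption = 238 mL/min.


RQ = VCO2 / VO2
RQ = 282 / 238
RQ = 1.185


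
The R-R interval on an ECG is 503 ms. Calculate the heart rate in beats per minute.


HR = 60 / RR_interval(s)
RR = 503 ms = 0.503 s
HR = 60 / 0.503 = 119.3 bpm


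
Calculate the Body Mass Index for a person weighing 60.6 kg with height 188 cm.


BMI = weight / height^2
height = 188 cm = 1.88 m
BMI = 60.6 / 1.88^2
BMI = 17.15 kg/m^2


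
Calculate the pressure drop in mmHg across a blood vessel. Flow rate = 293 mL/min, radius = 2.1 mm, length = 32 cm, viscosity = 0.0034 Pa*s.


dP = 8*mu*L*Q / (pi*r^4)
Q = 293 mL/min = 4.88333e-06 m^3/s
dP = 695.677 Pa = 695.677 / 133.322 mmHg = 5.218 mmHg
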